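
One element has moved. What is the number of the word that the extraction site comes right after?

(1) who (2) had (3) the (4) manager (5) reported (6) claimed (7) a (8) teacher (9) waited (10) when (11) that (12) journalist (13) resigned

The displaced element is "who" (word 1).
It is linked across 1 clause boundary (Ø).
It functions as the subject of "claimed", so the gap sits immediately after word 5 ("reported").
Base order: The manager had reported who claimed a teacher waited when that journalist resigned.

5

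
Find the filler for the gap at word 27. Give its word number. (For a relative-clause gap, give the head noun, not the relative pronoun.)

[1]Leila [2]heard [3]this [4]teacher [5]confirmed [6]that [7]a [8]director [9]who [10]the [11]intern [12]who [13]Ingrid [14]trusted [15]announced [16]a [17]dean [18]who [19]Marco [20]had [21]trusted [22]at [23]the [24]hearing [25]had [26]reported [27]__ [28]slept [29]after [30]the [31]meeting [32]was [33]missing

8

The gap at 27 is the subject of "slept", inside a relative clause.
The relative pronoun is "who" (word 9); it is bound by the head noun immediately before it.
Its filler is the head noun "director", at word 8.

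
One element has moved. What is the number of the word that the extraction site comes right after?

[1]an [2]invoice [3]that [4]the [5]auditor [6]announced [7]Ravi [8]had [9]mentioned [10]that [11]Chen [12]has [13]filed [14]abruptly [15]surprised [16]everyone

The displaced element is "an invoice" (word 2).
It is linked across 2 clause boundaries (Ø → that).
It functions as the direct object of "filed", so the gap sits immediately after word 13 ("filed").
Base order: The auditor announced Ravi had mentioned that Chen has filed an invoice abruptly.

13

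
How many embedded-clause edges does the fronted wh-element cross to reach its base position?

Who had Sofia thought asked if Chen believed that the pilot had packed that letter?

"who" is extracted from the subject of "asked".
Boundaries crossed, outermost first: [Ø] — 1 in total.

1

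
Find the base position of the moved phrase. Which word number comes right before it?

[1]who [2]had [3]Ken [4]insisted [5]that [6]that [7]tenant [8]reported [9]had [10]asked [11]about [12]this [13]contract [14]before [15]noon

The displaced element is "who" (word 1).
It is linked across 2 clause boundaries (that → Ø).
It functions as the subject of "asked", so the gap sits immediately after word 8 ("reported").
Base order: Ken had insisted that that tenant reported that who had asked about this contract before noon.

8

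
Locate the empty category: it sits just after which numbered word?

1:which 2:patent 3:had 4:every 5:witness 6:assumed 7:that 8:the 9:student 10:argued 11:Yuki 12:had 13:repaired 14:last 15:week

13

The displaced element is "which patent" (word 2).
It is linked across 2 clause boundaries (that → Ø).
It functions as the direct object of "repaired", so the gap sits immediately after word 13 ("repaired").
Base order: Every witness had assumed that the student argued Yuki had repaired which patent last week.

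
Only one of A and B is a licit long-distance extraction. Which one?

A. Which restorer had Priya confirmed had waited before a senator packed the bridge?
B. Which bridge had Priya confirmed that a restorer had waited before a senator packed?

In B, the wh-phrase is extracted from inside an adjunct island (introduced by "before"), which blocks movement.
In A, the extraction path crosses only that-complement boundaries, which are transparent.
So A is grammatical.

A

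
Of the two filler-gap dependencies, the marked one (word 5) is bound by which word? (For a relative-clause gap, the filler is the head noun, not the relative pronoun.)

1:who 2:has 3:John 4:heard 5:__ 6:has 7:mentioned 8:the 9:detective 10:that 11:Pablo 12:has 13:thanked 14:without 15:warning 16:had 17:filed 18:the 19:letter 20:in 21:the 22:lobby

The marked gap is the subject of "mentioned".
Its filler is the fronted wh-phrase "who", at word 1.
(The other dependency links word 9 to a gap after word 13.)

1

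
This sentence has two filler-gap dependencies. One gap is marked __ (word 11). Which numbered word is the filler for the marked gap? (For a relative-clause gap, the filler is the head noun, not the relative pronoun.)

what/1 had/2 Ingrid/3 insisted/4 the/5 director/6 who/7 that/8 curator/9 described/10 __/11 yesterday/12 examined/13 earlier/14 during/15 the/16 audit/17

6

The marked gap is inside the relative clause, the direct object of "described".
Its filler is the head noun "director" (via "who"), at word 6.
(The other dependency links word 1 to a gap after word 13.)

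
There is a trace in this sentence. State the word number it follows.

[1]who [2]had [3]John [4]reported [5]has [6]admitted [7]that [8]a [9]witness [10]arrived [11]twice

The displaced element is "who" (word 1).
It is linked across 1 clause boundary (Ø).
It functions as the subject of "admitted", so the gap sits immediately after word 4 ("reported").
Base order: John had reported that who has admitted that a witness arrived twice.

4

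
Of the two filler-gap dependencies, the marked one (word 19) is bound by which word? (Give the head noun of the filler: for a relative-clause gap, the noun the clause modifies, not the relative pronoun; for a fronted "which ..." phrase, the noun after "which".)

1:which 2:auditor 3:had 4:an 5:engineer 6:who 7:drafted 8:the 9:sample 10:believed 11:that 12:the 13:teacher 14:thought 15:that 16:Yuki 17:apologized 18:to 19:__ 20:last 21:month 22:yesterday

2

The marked gap is the object of the preposition "to" of "apologized".
Its filler is the fronted wh-phrase "which auditor", at word 2.
(The other dependency links word 5 to a gap after word 6.)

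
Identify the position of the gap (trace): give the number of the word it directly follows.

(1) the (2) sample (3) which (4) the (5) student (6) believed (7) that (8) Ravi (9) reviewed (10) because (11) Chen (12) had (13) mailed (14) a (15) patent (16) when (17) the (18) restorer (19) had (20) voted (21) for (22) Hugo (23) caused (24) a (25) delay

The displaced element is "the sample" (word 2).
It is linked across 1 clause boundary (that).
It functions as the direct object of "reviewed", so the gap sits immediately after word 9 ("reviewed").
Base order: The student believed that Ravi reviewed the sample because Chen had mailed a patent when the restorer had voted for Hugo.

9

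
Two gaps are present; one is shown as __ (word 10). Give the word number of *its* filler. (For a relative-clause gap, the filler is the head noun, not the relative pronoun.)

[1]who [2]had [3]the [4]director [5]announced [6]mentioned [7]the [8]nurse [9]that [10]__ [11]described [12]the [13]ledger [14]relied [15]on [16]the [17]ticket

The marked gap is inside the relative clause, the subject of "described".
Its filler is the head noun "nurse" (via "that"), at word 8.
(The other dependency links word 1 to a gap after word 5.)

8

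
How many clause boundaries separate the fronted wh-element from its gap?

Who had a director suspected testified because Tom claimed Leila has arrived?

"who" is extracted from the subject of "testified".
Boundaries crossed, outermost first: [Ø] — 1 in total.

1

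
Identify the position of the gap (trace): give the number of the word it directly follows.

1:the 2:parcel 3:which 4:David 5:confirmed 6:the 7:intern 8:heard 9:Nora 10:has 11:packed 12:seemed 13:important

11

The displaced element is "the parcel" (word 2).
It is linked across 2 clause boundaries (Ø → Ø).
It functions as the direct object of "packed", so the gap sits immediately after word 11 ("packed").
Base order: David confirmed the intern heard Nora has packed the parcel.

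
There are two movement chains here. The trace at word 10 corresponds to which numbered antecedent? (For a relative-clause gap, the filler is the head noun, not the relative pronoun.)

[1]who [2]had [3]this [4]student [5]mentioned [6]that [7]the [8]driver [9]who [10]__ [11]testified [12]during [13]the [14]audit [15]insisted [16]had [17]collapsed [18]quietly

8

The marked gap is inside the relative clause, the subject of "testified".
Its filler is the head noun "driver" (via "who"), at word 8.
(The other dependency links word 1 to a gap after word 15.)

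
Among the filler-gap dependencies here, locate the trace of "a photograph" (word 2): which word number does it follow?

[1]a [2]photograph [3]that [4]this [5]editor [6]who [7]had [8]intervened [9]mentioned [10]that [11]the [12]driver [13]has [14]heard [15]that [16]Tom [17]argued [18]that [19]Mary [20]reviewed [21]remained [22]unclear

The displaced element is "a photograph" (word 2).
It is linked across 3 clause boundaries (that → that → that).
It functions as the direct object of "reviewed", so the gap sits immediately after word 20 ("reviewed").
Base order: This editor who had intervened mentioned that the driver has heard that Tom argued that Mary reviewed a photograph.

20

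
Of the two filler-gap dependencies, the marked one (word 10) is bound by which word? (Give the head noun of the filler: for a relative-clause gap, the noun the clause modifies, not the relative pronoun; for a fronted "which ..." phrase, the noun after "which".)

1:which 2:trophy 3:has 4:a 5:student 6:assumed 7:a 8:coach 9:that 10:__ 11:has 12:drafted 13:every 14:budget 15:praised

The marked gap is inside the relative clause, the subject of "drafted".
Its filler is the head noun "coach" (via "that"), at word 8.
(The other dependency links word 2 to a gap after word 15.)

8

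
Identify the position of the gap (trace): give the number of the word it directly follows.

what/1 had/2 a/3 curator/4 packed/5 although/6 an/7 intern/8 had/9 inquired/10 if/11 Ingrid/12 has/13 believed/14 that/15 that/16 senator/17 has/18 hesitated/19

5

The displaced element is "what" (word 1).
It functions as the direct object of "packed", so the gap sits immediately after word 5 ("packed").
Base order: A curator had packed what although an intern had inquired if Ingrid has believed that that senator has hesitated.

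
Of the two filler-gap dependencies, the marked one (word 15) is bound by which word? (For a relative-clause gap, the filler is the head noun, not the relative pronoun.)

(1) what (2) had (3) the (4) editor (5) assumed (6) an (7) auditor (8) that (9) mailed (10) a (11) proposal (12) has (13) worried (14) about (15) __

The marked gap is the object of the preposition "about" of "worried".
Its filler is the fronted wh-phrase "what", at word 1.
(The other dependency links word 7 to a gap after word 8.)

1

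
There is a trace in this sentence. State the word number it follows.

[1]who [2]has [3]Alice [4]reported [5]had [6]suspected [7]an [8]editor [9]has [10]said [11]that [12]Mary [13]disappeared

The displaced element is "who" (word 1).
It is linked across 1 clause boundary (Ø).
It functions as the subject of "suspected", so the gap sits immediately after word 4 ("reported").
Base order: Alice has reported who had suspected an editor has said that Mary disappeared.

4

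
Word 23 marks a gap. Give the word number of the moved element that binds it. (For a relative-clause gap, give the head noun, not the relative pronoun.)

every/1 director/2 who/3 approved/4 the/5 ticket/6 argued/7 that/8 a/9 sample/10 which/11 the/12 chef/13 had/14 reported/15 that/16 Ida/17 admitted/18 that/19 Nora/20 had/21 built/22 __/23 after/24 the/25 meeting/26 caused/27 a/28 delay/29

10

The gap at 23 is the object of "built", inside a relative clause.
The relative pronoun is "which" (word 11); it is bound by the head noun immediately before it.
Its filler is the head noun "sample", at word 10.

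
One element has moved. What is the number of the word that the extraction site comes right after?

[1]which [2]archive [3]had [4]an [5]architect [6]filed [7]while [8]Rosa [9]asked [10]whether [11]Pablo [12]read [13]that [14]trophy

6

The displaced element is "which archive" (word 2).
It functions as the direct object of "filed", so the gap sits immediately after word 6 ("filed").
Base order: An architect had filed which archive while Rosa asked whether Pablo read that trophy.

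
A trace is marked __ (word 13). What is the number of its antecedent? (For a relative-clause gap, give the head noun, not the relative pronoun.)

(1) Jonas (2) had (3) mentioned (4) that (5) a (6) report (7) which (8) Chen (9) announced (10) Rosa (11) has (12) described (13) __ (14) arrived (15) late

The gap at 13 is the object of "described", inside a relative clause.
The relative pronoun is "which" (word 7); it is bound by the head noun immediately before it.
Its filler is the head noun "report", at word 6.

6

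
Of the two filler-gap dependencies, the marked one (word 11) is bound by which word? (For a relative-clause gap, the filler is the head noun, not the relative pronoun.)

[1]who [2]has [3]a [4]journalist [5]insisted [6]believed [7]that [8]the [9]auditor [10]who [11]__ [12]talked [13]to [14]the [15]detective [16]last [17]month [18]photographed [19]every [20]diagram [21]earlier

9

The marked gap is inside the relative clause, the subject of "talked".
Its filler is the head noun "auditor" (via "who"), at word 9.
(The other dependency links word 1 to a gap after word 5.)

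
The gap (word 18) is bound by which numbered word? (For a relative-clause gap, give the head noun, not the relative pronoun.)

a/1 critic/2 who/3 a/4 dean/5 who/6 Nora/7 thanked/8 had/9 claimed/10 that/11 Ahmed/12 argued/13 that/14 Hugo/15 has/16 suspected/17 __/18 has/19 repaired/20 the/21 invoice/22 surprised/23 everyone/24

2

The gap at 18 is the subject of "repaired", inside a relative clause.
The relative pronoun is "who" (word 3); it is bound by the head noun immediately before it.
Its filler is the head noun "critic", at word 2.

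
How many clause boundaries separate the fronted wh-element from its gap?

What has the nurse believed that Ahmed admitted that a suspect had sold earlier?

2

"what" is extracted from the object of "sold".
Boundaries crossed, outermost first: [that], [that] — 2 in total.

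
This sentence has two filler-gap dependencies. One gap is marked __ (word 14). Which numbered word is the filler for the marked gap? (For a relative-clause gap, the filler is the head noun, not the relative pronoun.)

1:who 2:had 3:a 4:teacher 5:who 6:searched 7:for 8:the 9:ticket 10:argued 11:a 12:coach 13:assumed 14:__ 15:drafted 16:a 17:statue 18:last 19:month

1

The marked gap is the subject of "drafted".
Its filler is the fronted wh-phrase "who", at word 1.
(The other dependency links word 4 to a gap after word 5.)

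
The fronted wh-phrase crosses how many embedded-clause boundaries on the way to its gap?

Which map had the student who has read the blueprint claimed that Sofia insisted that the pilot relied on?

2

"which map" is extracted from the PP object of "relied".
Boundaries crossed, outermost first: [that], [that] — 2 in total.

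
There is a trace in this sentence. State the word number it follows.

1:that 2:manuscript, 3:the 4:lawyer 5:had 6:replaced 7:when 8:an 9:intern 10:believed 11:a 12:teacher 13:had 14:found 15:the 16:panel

6

The displaced element is "that manuscript" (word 2).
It functions as the direct object of "replaced", so the gap sits immediately after word 6 ("replaced").
Base order: The lawyer had replaced that manuscript when an intern believed a teacher had found the panel.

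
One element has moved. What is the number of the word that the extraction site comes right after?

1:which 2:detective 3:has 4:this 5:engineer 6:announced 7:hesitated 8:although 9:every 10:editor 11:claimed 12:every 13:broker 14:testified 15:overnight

The displaced element is "which detective" (word 2).
It is linked across 1 clause boundary (Ø).
It functions as the subject of "hesitated", so the gap sits immediately after word 6 ("announced").
Base order: This engineer has announced that which detective hesitated although every editor claimed every broker testified overnight.

6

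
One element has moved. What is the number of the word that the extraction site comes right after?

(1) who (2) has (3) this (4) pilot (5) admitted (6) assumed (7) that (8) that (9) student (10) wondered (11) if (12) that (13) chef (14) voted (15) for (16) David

The displaced element is "who" (word 1).
It is linked across 1 clause boundary (Ø).
It functions as the subject of "assumed", so the gap sits immediately after word 5 ("admitted").
Base order: This pilot has admitted who assumed that that student wondered if that chef voted for David.

5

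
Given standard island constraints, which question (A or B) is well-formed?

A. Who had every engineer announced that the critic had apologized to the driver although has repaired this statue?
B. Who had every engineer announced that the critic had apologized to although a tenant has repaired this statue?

B

In A, the wh-phrase is extracted from inside an adjunct island (introduced by "although"), which blocks movement.
In B, the extraction path crosses only that-complement boundaries, which are transparent.
So B is grammatical.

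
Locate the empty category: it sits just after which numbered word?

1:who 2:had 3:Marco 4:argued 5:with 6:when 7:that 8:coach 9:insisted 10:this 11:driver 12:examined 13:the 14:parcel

The displaced element is "who" (word 1).
It functions as the object of the preposition "with" of "argued", so the gap sits immediately after word 5 ("with").
Base order: Marco had argued with who when that coach insisted this driver examined the parcel.

5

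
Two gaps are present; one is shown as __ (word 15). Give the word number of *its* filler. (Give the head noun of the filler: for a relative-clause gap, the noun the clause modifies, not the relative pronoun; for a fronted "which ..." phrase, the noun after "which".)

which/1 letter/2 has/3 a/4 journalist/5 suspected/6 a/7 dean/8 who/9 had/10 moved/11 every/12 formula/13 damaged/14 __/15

The marked gap is the direct object of "damaged".
Its filler is the fronted wh-phrase "which letter", at word 2.
(The other dependency links word 8 to a gap after word 9.)

2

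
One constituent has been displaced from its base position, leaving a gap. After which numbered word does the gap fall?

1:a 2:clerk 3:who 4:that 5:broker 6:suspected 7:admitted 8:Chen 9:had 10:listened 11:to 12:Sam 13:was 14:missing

6

The displaced element is "a clerk" (word 2).
It is linked across 1 clause boundary (Ø).
It functions as the subject of "admitted", so the gap sits immediately after word 6 ("suspected").
Base order: That broker suspected a clerk admitted Chen had listened to Sam.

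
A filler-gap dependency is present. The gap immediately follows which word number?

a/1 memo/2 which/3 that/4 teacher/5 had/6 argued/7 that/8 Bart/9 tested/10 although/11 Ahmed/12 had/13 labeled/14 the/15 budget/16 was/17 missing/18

10

The displaced element is "a memo" (word 2).
It is linked across 1 clause boundary (that).
It functions as the direct object of "tested", so the gap sits immediately after word 10 ("tested").
Base order: That teacher had argued that Bart tested a memo although Ahmed had labeled the budget.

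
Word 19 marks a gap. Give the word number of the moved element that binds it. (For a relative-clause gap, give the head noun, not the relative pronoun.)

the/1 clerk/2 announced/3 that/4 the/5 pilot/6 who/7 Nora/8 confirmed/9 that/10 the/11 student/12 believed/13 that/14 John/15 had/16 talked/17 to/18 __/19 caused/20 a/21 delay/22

The gap at 19 is the prepositional object of "talked", inside a relative clause.
The relative pronoun is "who" (word 7); it is bound by the head noun immediately before it.
Its filler is the head noun "pilot", at word 6.

6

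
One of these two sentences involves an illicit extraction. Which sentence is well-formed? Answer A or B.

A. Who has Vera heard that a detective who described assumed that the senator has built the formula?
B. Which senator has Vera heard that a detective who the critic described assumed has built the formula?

B

In A, the wh-phrase is extracted from inside a complex-NP island (relative clause) (introduced by "who"), which blocks movement.
In B, the extraction path crosses only that-complement boundaries, which are transparent.
So B is grammatical.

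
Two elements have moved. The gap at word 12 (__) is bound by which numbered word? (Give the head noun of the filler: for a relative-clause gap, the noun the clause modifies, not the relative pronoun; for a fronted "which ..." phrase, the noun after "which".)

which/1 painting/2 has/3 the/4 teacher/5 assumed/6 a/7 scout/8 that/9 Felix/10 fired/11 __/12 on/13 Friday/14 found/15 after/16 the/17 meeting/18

8

The marked gap is inside the relative clause, the direct object of "fired".
Its filler is the head noun "scout" (via "that"), at word 8.
(The other dependency links word 2 to a gap after word 15.)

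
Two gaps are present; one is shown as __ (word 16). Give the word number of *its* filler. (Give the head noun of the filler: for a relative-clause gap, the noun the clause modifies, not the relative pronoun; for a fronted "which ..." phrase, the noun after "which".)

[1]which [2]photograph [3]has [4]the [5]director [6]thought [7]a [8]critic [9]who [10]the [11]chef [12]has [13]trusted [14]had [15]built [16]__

The marked gap is the direct object of "built".
Its filler is the fronted wh-phrase "which photograph", at word 2.
(The other dependency links word 8 to a gap after word 13.)

2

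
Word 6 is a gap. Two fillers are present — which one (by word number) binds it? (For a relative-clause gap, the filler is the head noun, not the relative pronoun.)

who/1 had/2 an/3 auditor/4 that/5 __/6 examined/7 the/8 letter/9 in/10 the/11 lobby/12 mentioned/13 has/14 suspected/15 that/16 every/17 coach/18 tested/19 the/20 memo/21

4

The marked gap is inside the relative clause, the subject of "examined".
Its filler is the head noun "auditor" (via "that"), at word 4.
(The other dependency links word 1 to a gap after word 13.)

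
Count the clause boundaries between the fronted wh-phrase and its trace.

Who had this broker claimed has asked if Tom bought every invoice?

"who" is extracted from the subject of "asked".
Boundaries crossed, outermost first: [Ø] — 1 in total.

1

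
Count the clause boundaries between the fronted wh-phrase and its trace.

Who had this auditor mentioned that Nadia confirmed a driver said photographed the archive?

"who" is extracted from the subject of "photographed".
Boundaries crossed, outermost first: [that], [Ø], [Ø] — 3 in total.

3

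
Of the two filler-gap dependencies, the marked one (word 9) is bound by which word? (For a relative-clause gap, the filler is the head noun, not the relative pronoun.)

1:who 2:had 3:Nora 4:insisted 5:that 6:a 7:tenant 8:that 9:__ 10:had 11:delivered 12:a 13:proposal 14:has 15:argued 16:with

The marked gap is inside the relative clause, the subject of "delivered".
Its filler is the head noun "tenant" (via "that"), at word 7.
(The other dependency links word 1 to a gap after word 16.)

7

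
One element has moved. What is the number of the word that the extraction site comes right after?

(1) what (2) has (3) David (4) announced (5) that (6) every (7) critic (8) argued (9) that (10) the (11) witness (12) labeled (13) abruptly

12

The displaced element is "what" (word 1).
It is linked across 2 clause boundaries (that → that).
It functions as the direct object of "labeled", so the gap sits immediately after word 12 ("labeled").
Base order: David has announced that every critic argued that the witness labeled what abruptly.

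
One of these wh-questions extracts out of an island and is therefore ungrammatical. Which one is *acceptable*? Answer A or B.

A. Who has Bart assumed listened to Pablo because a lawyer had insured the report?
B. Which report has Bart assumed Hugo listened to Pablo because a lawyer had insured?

In B, the wh-phrase is extracted from inside an adjunct island (introduced by "because"), which blocks movement.
In A, the extraction path crosses only that-complement boundaries, which are transparent.
So A is grammatical.

A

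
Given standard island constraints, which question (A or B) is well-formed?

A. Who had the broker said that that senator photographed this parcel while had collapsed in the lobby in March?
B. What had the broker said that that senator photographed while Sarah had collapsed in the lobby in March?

B

In A, the wh-phrase is extracted from inside an adjunct island (introduced by "while"), which blocks movement.
In B, the extraction path crosses only that-complement boundaries, which are transparent.
So B is grammatical.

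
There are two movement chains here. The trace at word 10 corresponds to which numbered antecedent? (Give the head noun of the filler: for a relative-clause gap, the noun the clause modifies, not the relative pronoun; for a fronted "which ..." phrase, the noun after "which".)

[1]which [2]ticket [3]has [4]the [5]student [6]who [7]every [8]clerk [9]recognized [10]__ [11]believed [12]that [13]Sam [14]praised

5

The marked gap is inside the relative clause, the direct object of "recognized".
Its filler is the head noun "student" (via "who"), at word 5.
(The other dependency links word 2 to a gap after word 14.)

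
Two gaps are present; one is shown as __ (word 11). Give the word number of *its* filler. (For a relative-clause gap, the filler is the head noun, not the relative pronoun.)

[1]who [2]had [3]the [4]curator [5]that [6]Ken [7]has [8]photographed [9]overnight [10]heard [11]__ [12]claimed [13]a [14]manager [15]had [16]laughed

The marked gap is the subject of "claimed".
Its filler is the fronted wh-phrase "who", at word 1.
(The other dependency links word 4 to a gap after word 8.)

1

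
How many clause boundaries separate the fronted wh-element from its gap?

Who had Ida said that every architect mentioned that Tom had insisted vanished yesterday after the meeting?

"who" is extracted from the subject of "vanished".
Boundaries crossed, outermost first: [that], [that], [Ø] — 3 in total.

3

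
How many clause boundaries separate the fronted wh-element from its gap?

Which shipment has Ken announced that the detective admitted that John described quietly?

2

"which shipment" is extracted from the object of "described".
Boundaries crossed, outermost first: [that], [that] — 2 in total.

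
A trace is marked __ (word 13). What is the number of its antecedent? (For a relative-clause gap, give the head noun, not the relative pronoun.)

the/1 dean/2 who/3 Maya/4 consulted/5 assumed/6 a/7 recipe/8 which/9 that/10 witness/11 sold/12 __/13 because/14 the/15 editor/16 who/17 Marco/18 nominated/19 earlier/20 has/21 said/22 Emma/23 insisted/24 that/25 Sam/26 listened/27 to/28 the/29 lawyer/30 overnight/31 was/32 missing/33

8

The gap at 13 is the object of "sold", inside a relative clause.
The relative pronoun is "which" (word 9); it is bound by the head noun immediately before it.
Its filler is the head noun "recipe", at word 8.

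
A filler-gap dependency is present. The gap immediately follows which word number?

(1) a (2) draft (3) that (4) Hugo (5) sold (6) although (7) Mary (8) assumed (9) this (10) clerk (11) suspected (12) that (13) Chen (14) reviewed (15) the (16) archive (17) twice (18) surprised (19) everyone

The displaced element is "a draft" (word 2).
It functions as the direct object of "sold", so the gap sits immediately after word 5 ("sold").
Base order: Hugo sold a draft although Mary assumed this clerk suspected that Chen reviewed the archive twice.

5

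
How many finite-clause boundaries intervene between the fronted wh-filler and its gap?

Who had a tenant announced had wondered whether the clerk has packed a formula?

"who" is extracted from the subject of "wondered".
Boundaries crossed, outermost first: [Ø] — 1 in total.

1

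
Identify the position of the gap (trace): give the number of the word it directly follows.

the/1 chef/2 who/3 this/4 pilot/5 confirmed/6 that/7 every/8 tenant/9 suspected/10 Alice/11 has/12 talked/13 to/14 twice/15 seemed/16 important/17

The displaced element is "the chef" (word 2).
It is linked across 2 clause boundaries (that → Ø).
It functions as the object of the preposition "to" of "talked", so the gap sits immediately after word 14 ("to").
Base order: This pilot confirmed that every tenant suspected Alice has talked to the chef twice.

14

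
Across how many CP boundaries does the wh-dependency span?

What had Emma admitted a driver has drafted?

"what" is extracted from the object of "drafted".
Boundaries crossed, outermost first: [Ø] — 1 in total.

1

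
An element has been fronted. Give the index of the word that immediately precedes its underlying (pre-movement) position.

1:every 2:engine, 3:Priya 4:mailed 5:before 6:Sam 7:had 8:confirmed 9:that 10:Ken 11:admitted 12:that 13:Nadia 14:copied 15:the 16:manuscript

4

The displaced element is "every engine" (word 2).
It functions as the direct object of "mailed", so the gap sits immediately after word 4 ("mailed").
Base order: Priya mailed every engine before Sam had confirmed that Ken admitted that Nadia copied the manuscript.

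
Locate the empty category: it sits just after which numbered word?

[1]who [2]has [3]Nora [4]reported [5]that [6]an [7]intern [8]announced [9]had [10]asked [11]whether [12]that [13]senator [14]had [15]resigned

The displaced element is "who" (word 1).
It is linked across 2 clause boundaries (that → Ø).
It functions as the subject of "asked", so the gap sits immediately after word 8 ("announced").
Base order: Nora has reported that an intern announced who had asked whether that senator had resigned.

8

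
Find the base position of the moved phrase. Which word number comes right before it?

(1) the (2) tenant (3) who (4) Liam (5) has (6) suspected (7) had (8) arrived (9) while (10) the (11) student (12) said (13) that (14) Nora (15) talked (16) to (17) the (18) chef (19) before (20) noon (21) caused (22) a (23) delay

6

The displaced element is "the tenant" (word 2).
It is linked across 1 clause boundary (Ø).
It functions as the subject of "arrived", so the gap sits immediately after word 6 ("suspected").
Base order: Liam has suspected that the tenant had arrived while the student said that Nora talked to the chef before noon.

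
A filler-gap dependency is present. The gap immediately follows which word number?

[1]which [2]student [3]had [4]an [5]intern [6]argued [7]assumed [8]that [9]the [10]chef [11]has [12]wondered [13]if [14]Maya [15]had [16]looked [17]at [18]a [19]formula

6

The displaced element is "which student" (word 2).
It is linked across 1 clause boundary (Ø).
It functions as the subject of "assumed", so the gap sits immediately after word 6 ("argued").
Base order: An intern had argued that which student assumed that the chef has wondered if Maya had looked at a formula.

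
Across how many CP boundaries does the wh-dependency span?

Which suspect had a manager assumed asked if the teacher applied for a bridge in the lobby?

"which suspect" is extracted from the subject of "asked".
Boundaries crossed, outermost first: [Ø] — 1 in total.

1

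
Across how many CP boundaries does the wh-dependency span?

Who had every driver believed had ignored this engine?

"who" is extracted from the subject of "ignored".
Boundaries crossed, outermost first: [Ø] — 1 in total.

1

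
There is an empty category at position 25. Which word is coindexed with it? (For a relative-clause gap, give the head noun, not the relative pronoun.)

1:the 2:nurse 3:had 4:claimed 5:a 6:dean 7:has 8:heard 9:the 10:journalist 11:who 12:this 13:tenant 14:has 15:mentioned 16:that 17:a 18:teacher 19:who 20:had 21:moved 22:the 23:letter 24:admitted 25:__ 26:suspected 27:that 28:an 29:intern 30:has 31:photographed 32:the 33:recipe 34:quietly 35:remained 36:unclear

The gap at 25 is the subject of "suspected", inside a relative clause.
The relative pronoun is "who" (word 11); it is bound by the head noun immediately before it.
Its filler is the head noun "journalist", at word 10.

10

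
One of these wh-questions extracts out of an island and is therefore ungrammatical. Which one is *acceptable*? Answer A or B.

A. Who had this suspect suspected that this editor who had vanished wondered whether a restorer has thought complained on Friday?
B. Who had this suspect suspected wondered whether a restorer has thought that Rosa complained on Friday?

In A, the wh-phrase is extracted from inside a wh-island (introduced by "whether"), which blocks movement.
In B, the extraction path crosses only that-complement boundaries, which are transparent.
So B is grammatical.

B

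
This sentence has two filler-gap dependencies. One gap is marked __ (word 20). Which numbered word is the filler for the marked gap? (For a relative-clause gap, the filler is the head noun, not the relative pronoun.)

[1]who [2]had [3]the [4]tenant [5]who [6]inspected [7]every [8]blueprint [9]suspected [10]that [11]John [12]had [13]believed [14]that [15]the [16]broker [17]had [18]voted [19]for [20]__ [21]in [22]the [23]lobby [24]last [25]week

The marked gap is the object of the preposition "for" of "voted".
Its filler is the fronted wh-phrase "who", at word 1.
(The other dependency links word 4 to a gap after word 5.)

1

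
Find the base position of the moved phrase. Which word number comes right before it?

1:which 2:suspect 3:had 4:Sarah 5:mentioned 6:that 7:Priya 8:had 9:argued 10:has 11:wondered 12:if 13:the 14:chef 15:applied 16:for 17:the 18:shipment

The displaced element is "which suspect" (word 2).
It is linked across 2 clause boundaries (that → Ø).
It functions as the subject of "wondered", so the gap sits immediately after word 9 ("argued").
Base order: Sarah had mentioned that Priya had argued that which suspect has wondered if the chef applied for the shipment.

9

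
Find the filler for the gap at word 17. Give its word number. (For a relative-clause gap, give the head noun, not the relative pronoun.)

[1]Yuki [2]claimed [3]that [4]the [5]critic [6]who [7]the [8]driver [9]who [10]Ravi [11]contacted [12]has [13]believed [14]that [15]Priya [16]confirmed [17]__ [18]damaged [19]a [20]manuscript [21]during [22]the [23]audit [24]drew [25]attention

5

The gap at 17 is the subject of "damaged", inside a relative clause.
The relative pronoun is "who" (word 6); it is bound by the head noun immediately before it.
Its filler is the head noun "critic", at word 5.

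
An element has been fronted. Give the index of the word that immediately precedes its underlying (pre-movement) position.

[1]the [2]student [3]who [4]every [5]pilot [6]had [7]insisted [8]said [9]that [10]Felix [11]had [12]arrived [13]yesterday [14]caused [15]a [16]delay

7

The displaced element is "the student" (word 2).
It is linked across 1 clause boundary (Ø).
It functions as the subject of "said", so the gap sits immediately after word 7 ("insisted").
Base order: Every pilot had insisted that the student said that Felix had arrived yesterday.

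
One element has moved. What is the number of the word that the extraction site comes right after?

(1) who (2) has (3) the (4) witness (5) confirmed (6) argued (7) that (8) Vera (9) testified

The displaced element is "who" (word 1).
It is linked across 1 clause boundary (Ø).
It functions as the subject of "argued", so the gap sits immediately after word 5 ("confirmed").
Base order: The witness has confirmed that who argued that Vera testified.

5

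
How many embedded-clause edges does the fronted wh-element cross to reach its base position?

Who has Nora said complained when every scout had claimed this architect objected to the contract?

1

"who" is extracted from the subject of "complained".
Boundaries crossed, outermost first: [Ø] — 1 in total.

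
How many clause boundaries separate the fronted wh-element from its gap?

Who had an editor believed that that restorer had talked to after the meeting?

"who" is extracted from the PP object of "talked".
Boundaries crossed, outermost first: [that] — 1 in total.

1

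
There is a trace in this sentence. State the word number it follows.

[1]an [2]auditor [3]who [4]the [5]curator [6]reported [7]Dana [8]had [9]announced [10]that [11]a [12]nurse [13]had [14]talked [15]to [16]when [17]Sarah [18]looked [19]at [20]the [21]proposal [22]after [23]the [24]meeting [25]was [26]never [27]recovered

The displaced element is "an auditor" (word 2).
It is linked across 2 clause boundaries (Ø → that).
It functions as the object of the preposition "to" of "talked", so the gap sits immediately after word 15 ("to").
Base order: The curator reported Dana had announced that a nurse had talked to an auditor when Sarah looked at the proposal after the meeting.

15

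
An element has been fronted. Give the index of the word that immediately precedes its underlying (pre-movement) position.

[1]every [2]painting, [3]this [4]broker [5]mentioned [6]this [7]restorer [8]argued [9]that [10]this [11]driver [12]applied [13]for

The displaced element is "every painting" (word 2).
It is linked across 2 clause boundaries (Ø → that).
It functions as the object of the preposition "for" of "applied", so the gap sits immediately after word 13 ("for").
Base order: This broker mentioned this restorer argued that this driver applied for every painting.

13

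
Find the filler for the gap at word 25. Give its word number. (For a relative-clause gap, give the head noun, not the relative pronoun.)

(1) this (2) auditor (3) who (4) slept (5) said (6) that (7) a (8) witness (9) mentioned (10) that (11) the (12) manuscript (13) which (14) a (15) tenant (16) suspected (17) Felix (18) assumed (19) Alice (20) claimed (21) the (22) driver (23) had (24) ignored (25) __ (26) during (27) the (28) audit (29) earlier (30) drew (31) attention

12

The gap at 25 is the object of "ignored", inside a relative clause.
The relative pronoun is "which" (word 13); it is bound by the head noun immediately before it.
Its filler is the head noun "manuscript", at word 12.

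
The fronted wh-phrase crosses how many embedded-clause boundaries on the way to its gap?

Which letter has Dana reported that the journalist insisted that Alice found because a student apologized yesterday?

2

"which letter" is extracted from the object of "found".
Boundaries crossed, outermost first: [that], [that] — 2 in total.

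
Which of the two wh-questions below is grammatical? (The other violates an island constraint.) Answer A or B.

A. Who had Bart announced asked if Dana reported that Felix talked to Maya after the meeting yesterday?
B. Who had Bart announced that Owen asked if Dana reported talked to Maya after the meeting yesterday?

A

In B, the wh-phrase is extracted from inside a wh-island (introduced by "if"), which blocks movement.
In A, the extraction path crosses only that-complement boundaries, which are transparent.
So A is grammatical.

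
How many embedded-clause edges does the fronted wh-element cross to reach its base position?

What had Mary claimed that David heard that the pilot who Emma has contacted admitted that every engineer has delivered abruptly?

"what" is extracted from the object of "delivered".
Boundaries crossed, outermost first: [that], [that], [that] — 3 in total.

3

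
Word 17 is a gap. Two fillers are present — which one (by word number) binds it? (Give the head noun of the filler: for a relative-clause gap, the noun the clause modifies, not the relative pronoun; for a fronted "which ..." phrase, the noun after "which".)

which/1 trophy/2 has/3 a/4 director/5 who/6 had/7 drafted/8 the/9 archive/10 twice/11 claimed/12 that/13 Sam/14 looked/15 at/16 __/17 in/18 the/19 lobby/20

2

The marked gap is the object of the preposition "at" of "looked".
Its filler is the fronted wh-phrase "which trophy", at word 2.
(The other dependency links word 5 to a gap after word 6.)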